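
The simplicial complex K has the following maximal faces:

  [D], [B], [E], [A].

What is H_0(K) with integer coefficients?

Order the vertices as A < B < D < E. Listing each simplex with vertices in this order, K has dimension 0 with simplices:

  0-simplices (4): A, B, D, E

so the chain groups are C_0 ≅ Z^4.

From H_k ≅ ker(∂_k) / im(∂_{k+1}) we obtain:

  H_0: rank C_0 − rank ∂_1 = 4 − 0 = 4, and there is no ∂_1, so H_0 ≅ Z^4.

(K is a triangulation of a set of 4 points.)

H_0 ≅ Z^4.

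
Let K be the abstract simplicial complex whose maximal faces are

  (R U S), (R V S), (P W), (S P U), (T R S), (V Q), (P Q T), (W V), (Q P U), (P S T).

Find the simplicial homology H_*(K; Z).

H_0 ≅ Z,  H_1 ≅ Z^2,  H_2 = 0.

Take the total order P < Q < R < S < T < U < V < W on the vertex set. Then K (dimension 2) consists of the simplices:

  0-simplices (8): P, Q, R, S, T, U, V, W
  1-simplices (16): PQ, PS, PT, PU, PW, QT, QU, QV, RS, RT, RU, RV, ST, SU, SV, VW
  2-simplices (7): PQT, PQU, PST, PSU, RST, RSU, RSV

giving chain groups C_0 ≅ Z^8, C_1 ≅ Z^16, C_2 ≅ Z^7.

The boundary map ∂_1: C_1 → C_0 sends each edge [p,q] (with p < q) to q − p. For instance
  ∂QV = V − Q.
As a 8×16 matrix over Z this has rank 7, with invariant factors (1,1,1,1,1,1,1).

Boundary ∂_2: C_2 → C_1 acts by ∂[p,q,r] = [q,r] − [p,r] + [p,q]. For instance
  ∂PSU = SU − PU + PS,
  ∂PQT = QT − PT + PQ.
As a 16×7 matrix over Z this has rank 7, with invariant factors (1,1,1,1,1,1,1).

Now H_k = ker ∂_k / im ∂_{k+1}, so:

  H_0: rank C_0 − rank ∂_1 = 8 − 7 = 1, and the invariant factors of ∂_1 are all 1, so H_0 = Z.
  H_1: rank ker ∂_1 − rank ∂_2 = (16 − 7) − 7 = 2, and the invariant factors of ∂_2 are all 1, so H_1 = Z^2.
  H_2: rank ker ∂_2 − rank ∂_3 = (7 − 7) − 0 = 0, and there is no ∂_3, so H_2 = 0.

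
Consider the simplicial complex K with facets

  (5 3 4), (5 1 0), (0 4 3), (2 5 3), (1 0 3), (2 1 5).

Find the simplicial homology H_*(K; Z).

H_0 ≅ Z,  H_1 ≅ Z,  H_2 = 0.

K has 6 vertices, 12 edges, 6 triangles.
rank ∂_0 = 0, rank ∂_1 = 5 ⇒ b_0 = 6 − 0 − 5 = 1; all invariant factors of ∂_1 are 1 so no torsion. So H_0 ≅ Z.
rank ∂_1 = 5, rank ∂_2 = 6 ⇒ b_1 = 12 − 5 − 6 = 1; all invariant factors of ∂_2 are 1 so no torsion. So H_1 ≅ Z.
rank ∂_2 = 6, rank ∂_3 = 0 ⇒ b_2 = 6 − 6 − 0 = 0. So H_2 ≅ 0.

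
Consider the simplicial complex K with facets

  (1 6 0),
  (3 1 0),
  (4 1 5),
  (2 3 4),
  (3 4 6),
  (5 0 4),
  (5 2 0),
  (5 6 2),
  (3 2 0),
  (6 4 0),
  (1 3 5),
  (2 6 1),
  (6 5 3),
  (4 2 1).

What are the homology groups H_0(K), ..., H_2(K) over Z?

We work with the vertex ordering 0 < 1 < 2 < 3 < 4 < 5 < 6. The simplices of K, each written with vertices in increasing order, are:

  0-simplices (7): [0], [1], [2], [3], [4], [5], [6]
  1-simplices (21): [0,1], [0,2], [0,3], [0,4], [0,5], [0,6], [1,2], [1,3], [1,4], [1,5], [1,6], [2,3], [2,4], [2,5], [2,6], [3,4], [3,5], [3,6], [4,5], [4,6], [5,6]
  2-simplices (14): [0,1,3], [0,1,6], [0,2,3], [0,2,5], [0,4,5], [0,4,6], [1,2,4], [1,2,6], [1,3,5], [1,4,5], [2,3,4], [2,5,6], [3,4,6], [3,5,6]

giving chain groups C_0 ≅ Z^7, C_1 ≅ Z^21, C_2 ≅ Z^14.

Boundary ∂_1: C_1 → C_0 is given by ∂[p,q] = [q] − [p]. For instance
  ∂[0,5] = [5] − [0].
The 7×21 boundary matrix has rank 6 and Smith normal form diag(1,1,1,1,1,1).

The boundary map ∂_2: C_2 → C_1 maps a triangle to the signed sum of its edges. For instance
  ∂[0,4,5] = [4,5] − [0,5] + [0,4],
  ∂[3,5,6] = [5,6] − [3,6] + [3,5].
As a 21×14 matrix over Z this has rank 13, with invariant factors (1,1,1,1,1,1,1,1,1,1,1,1,1).

Now H_k = ker ∂_k / im ∂_{k+1}, so:

  H_0: rank C_0 − rank ∂_1 = 7 − 6 = 1, and the invariant factors of ∂_1 are all 1, so H_0 = Z.
  H_1: rank ker ∂_1 − rank ∂_2 = (21 − 6) − 13 = 2, and the invariant factors of ∂_2 are all 1, so H_1 = Z^2.
  H_2: rank ker ∂_2 − rank ∂_3 = (14 − 13) − 0 = 1, and there is no ∂_3, so H_2 = Z.

H_0 = Z,  H_1 = Z^2,  H_2 = Z.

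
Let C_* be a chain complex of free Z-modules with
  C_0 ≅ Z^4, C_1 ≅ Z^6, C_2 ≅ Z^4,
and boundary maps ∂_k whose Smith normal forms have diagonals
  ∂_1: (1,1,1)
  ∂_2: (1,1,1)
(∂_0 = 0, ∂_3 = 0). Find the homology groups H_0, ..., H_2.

H_0: b_0 = 4 − 0 − 3 = 1; torsion from ∂_1 factors > 1: none. So H_0 = Z.
H_1: b_1 = 6 − 3 − 3 = 0; torsion from ∂_2 factors > 1: none. So H_1 = 0.
H_2: b_2 = 4 − 3 − 0 = 1; torsion from ∂_3 factors > 1: none. So H_2 = Z.

H_0 = Z,  H_1 = 0,  H_2 = Z.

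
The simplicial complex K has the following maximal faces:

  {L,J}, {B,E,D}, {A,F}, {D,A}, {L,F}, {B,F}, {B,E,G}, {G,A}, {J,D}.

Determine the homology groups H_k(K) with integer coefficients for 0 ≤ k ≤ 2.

Order the vertices as A < B < D < E < F < G < J < L. Listing each simplex with vertices in this order, K has dimension 2 with simplices:

  0-simplices (8): A, B, D, E, F, G, J, L
  1-simplices (12): AD, AF, AG, BD, BE, BF, BG, DE, DJ, EG, FL, JL
  2-simplices (2): BDE, BEG

giving chain groups C_0 ≅ Z^8, C_1 ≅ Z^12, C_2 ≅ Z^2.

∂_1: C_1 → C_0 maps an edge to its endpoints' difference, ∂[p,q] = q − p.
The 8×12 boundary matrix has rank 7 and Smith normal form diag(1,1,1,1,1,1,1).

The boundary map ∂_2: C_2 → C_1 acts by ∂[p,q,r] = [q,r] − [p,r] + [p,q]. For instance
  ∂BEG = EG − BG + BE,
  ∂BDE = DE − BE + BD.
The 12×2 boundary matrix has rank 2 and Smith normal form diag(1,1).

Computing H_k = (kernel of ∂_k) / (image of ∂_{k+1}):

  H_0: rank C_0 − rank ∂_1 = 8 − 7 = 1, and the invariant factors of ∂_1 are all 1, so H_0 ≅ Z.
  H_1: rank ker ∂_1 − rank ∂_2 = (12 − 7) − 2 = 3, and the invariant factors of ∂_2 are all 1, so H_1 ≅ Z^3.
  H_2: rank ker ∂_2 − rank ∂_3 = (2 − 2) − 0 = 0, and there is no ∂_3, so H_2 ≅ 0.

As a check, the Euler characteristic is 8 − 12 + 2 = -2, which agrees with 1 − 3 + 0 = -2.

H_0 ≅ Z,  H_1 ≅ Z^3,  H_2 = 0.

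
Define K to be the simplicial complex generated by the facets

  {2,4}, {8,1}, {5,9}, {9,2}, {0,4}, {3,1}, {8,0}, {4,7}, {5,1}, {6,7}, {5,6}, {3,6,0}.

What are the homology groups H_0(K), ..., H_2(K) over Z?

H_0 ≅ Z,  H_1 ≅ Z^4,  H_2 = 0.

Fix the vertex order 0 < 1 < 2 < 3 < 4 < 5 < 6 < 7 < 8 < 9 and write every simplex with vertices in increasing order. Then dim K = 2 and the simplices of K are:

  0-simplices (10): [0], [1], [2], [3], [4], [5], [6], [7], [8], [9]
  1-simplices (14): [0,3], [0,4], [0,6], [0,8], [1,3], [1,5], [1,8], [2,4], [2,9], [3,6], [4,7], [5,6], [5,9], [6,7]
  2-simplices (1): [0,3,6]

so the chain groups are C_0 ≅ Z^10, C_1 ≅ Z^14, C_2 ≅ Z^1.

The boundary map ∂_1: C_1 → C_0 is given by ∂[p,q] = [q] − [p]. For instance
  ∂[1,3] = [3] − [1].
The resulting 10×14 matrix has rank 9, and its Smith normal form has invariant factors (1,1,1,1,1,1,1,1,1).

Boundary ∂_2: C_2 → C_1 sends each 2-simplex [p,q,r] to [q,r] − [p,r] + [p,q]. For instance
  ∂[0,3,6] = [3,6] − [0,6] + [0,3].
This gives a 14×1 integer matrix of rank 1; reducing to Smith normal form yields diagonal entries (1).

Reading off H_k = ker ∂_k / im ∂_{k+1}:

  H_0: rank C_0 − rank ∂_1 = 10 − 9 = 1, and the invariant factors of ∂_1 are all 1, so H_0 = Z.
  H_1: rank ker ∂_1 − rank ∂_2 = (14 − 9) − 1 = 4, and the invariant factors of ∂_2 are all 1, so H_1 = Z^4.
  H_2: rank ker ∂_2 − rank ∂_3 = (1 − 1) − 0 = 0, and there is no ∂_3, so H_2 = 0.

As a check, the Euler characteristic is 10 − 14 + 1 = -3, which agrees with 1 − 4 + 0 = -3.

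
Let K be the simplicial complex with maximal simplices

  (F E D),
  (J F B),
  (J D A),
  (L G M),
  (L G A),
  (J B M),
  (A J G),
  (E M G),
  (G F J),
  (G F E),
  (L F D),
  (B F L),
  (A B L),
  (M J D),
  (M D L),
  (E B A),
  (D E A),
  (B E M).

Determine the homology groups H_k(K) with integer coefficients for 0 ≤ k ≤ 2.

H_0 = Z,  H_1 = Z^2,  H_2 = Z.

K has 9 vertices, 27 edges, 18 triangles.
rank ∂_0 = 0, rank ∂_1 = 8 ⇒ b_0 = 9 − 0 − 8 = 1; all invariant factors of ∂_1 are 1 so no torsion. So H_0 ≅ Z.
rank ∂_1 = 8, rank ∂_2 = 17 ⇒ b_1 = 27 − 8 − 17 = 2; all invariant factors of ∂_2 are 1 so no torsion. So H_1 ≅ Z^2.
rank ∂_2 = 17, rank ∂_3 = 0 ⇒ b_2 = 18 − 17 − 0 = 1. So H_2 ≅ Z.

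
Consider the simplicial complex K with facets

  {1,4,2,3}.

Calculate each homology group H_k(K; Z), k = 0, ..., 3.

Take the total order 1 < 2 < 3 < 4 on the vertex set. Then K (dimension 3) consists of the simplices:

  0-simplices (4): [1], [2], [3], [4]
  1-simplices (6): [1,2], [1,3], [1,4], [2,3], [2,4], [3,4]
  2-simplices (4): [1,2,3], [1,2,4], [1,3,4], [2,3,4]
  3-simplices (1): [1,2,3,4]

so the chain groups are C_0 ≅ Z^4, C_1 ≅ Z^6, C_2 ≅ Z^4, C_3 ≅ Z^1.

The boundary map ∂_1: C_1 → C_0 maps an edge to its endpoints' difference, ∂[p,q] = q − p. For instance
  ∂[1,3] = [3] − [1].
As a 4×6 matrix over Z this has rank 3, with invariant factors (1,1,1).

The boundary map ∂_2: C_2 → C_1 maps a triangle to the signed sum of its edges. For instance
  ∂[1,3,4] = [3,4] − [1,4] + [1,3],
  ∂[2,3,4] = [3,4] − [2,4] + [2,3].
As a 6×4 matrix over Z this has rank 3, with invariant factors (1,1,1).

Boundary ∂_3: C_3 → C_2 sends each 3-simplex σ to the alternating sum Σ_i (−1)^i (σ with its i-th vertex removed). For instance
  ∂[1,2,3,4] = [2,3,4] − [1,3,4] + [1,2,4] − [1,2,3].
As a 4×1 matrix over Z this has rank 1, with invariant factors (1).

Now H_k = ker ∂_k / im ∂_{k+1}, so:

  H_0: rank C_0 − rank ∂_1 = 4 − 3 = 1, and the invariant factors of ∂_1 are all 1, so H_0 ≅ Z.
  H_1: rank ker ∂_1 − rank ∂_2 = (6 − 3) − 3 = 0, and the invariant factors of ∂_2 are all 1, so H_1 ≅ 0.
  H_2: rank ker ∂_2 − rank ∂_3 = (4 − 3) − 1 = 0, and the invariant factors of ∂_3 are all 1, so H_2 ≅ 0.
  H_3: rank ker ∂_3 − rank ∂_4 = (1 − 1) − 0 = 0, and there is no ∂_4, so H_3 ≅ 0.

(K is a triangulation of the 3-simplex.)

H_0 = Z,  H_1 = 0,  H_2 = 0,  H_3 = 0.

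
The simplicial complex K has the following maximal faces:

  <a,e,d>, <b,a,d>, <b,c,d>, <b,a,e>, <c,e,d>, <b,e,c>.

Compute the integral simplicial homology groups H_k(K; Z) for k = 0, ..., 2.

H_0 ≅ Z,  H_1 = 0,  H_2 ≅ Z.

Fix the vertex order a < b < c < d < e and write every simplex with vertices in increasing order. Then dim K = 2 and the simplices of K are:

  0-simplices (5): a, b, c, d, e
  1-simplices (9): ab, ad, ae, bc, bd, be, cd, ce, de
  2-simplices (6): abd, abe, ade, bcd, bce, cde

so the chain groups are C_0 ≅ Z^5, C_1 ≅ Z^9, C_2 ≅ Z^6.

The boundary map ∂_1: C_1 → C_0 sends each edge [p,q] (with p < q) to q − p. For instance
  ∂ce = e − c.
The resulting 5×9 matrix has rank 4, and its Smith normal form has invariant factors (1,1,1,1).

The boundary map ∂_2: C_2 → C_1 maps a triangle to the signed sum of its edges. For instance
  ∂abe = be − ae + ab,
  ∂bcd = cd − bd + bc.
The resulting 9×6 matrix has rank 5, and its Smith normal form has invariant factors (1,1,1,1,1).

Now H_k = ker ∂_k / im ∂_{k+1}, so:

  H_0: rank C_0 − rank ∂_1 = 5 − 4 = 1, and the invariant factors of ∂_1 are all 1, so H_0 ≅ Z.
  H_1: rank ker ∂_1 − rank ∂_2 = (9 − 4) − 5 = 0, and the invariant factors of ∂_2 are all 1, so H_1 ≅ 0.
  H_2: rank ker ∂_2 − rank ∂_3 = (6 − 5) − 0 = 1, and there is no ∂_3, so H_2 ≅ Z.

(K is a triangulation of the 2-sphere S^2.)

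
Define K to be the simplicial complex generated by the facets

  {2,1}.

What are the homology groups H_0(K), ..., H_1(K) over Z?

H_0 ≅ Z,  H_1 = 0.

Order the vertices as 1 < 2. Listing each simplex with vertices in this order, K has dimension 1 with simplices:

  0-simplices (2): [1], [2]
  1-simplices (1): [1,2]

so the chain groups are C_0 ≅ Z^2, C_1 ≅ Z^1.

∂_1: C_1 → C_0 maps an edge to its endpoints' difference, ∂[p,q] = q − p. For instance
  ∂[1,2] = [2] − [1].
The 2×1 boundary matrix has rank 1 and Smith normal form diag(1).

From H_k ≅ ker(∂_k) / im(∂_{k+1}) we obtain:

  H_0: rank C_0 − rank ∂_1 = 2 − 1 = 1, and the invariant factors of ∂_1 are all 1, so H_0 ≅ Z.
  H_1: rank ker ∂_1 − rank ∂_2 = (1 − 1) − 0 = 0, and there is no ∂_2, so H_1 ≅ 0.

As a check, the Euler characteristic is 2 − 1 = 1, which agrees with 1 − 0 = 1.
(K is a triangulation of the 1-simplex.)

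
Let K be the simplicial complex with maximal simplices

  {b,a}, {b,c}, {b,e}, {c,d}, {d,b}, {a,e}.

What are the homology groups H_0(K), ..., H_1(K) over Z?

H_0 ≅ Z,  H_1 ≅ Z^2.

We work with the vertex ordering a < b < c < d < e. The simplices of K, each written with vertices in increasing order, are:

  0-simplices (5): a, b, c, d, e
  1-simplices (6): ab, ae, bc, bd, be, cd

Hence C_0 ≅ Z^5, C_1 ≅ Z^6.

Boundary ∂_1: C_1 → C_0 maps an edge to its endpoints' difference, ∂[p,q] = q − p. For instance
  ∂bd = d − b.
As a 5×6 matrix over Z this has rank 4, with invariant factors (1,1,1,1).

From H_k ≅ ker(∂_k) / im(∂_{k+1}) we obtain:

  H_0: rank C_0 − rank ∂_1 = 5 − 4 = 1, and the invariant factors of ∂_1 are all 1, so H_0 = Z.
  H_1: rank ker ∂_1 − rank ∂_2 = (6 − 4) − 0 = 2, and there is no ∂_2, so H_1 = Z^2.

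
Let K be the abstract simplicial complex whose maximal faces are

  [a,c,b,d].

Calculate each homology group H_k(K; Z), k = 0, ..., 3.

We work with the vertex ordering a < b < c < d. The simplices of K, each written with vertices in increasing order, are:

  0-simplices (4): a, b, c, d
  1-simplices (6): ab, ac, ad, bc, bd, cd
  2-simplices (4): abc, abd, acd, bcd
  3-simplices (1): abcd

so the chain groups are C_0 ≅ Z^4, C_1 ≅ Z^6, C_2 ≅ Z^4, C_3 ≅ Z^1.

Boundary ∂_1: C_1 → C_0 sends each edge [p,q] (with p < q) to q − p. For instance
  ∂bd = d − b.
As a 4×6 matrix over Z this has rank 3, with invariant factors (1,1,1).

∂_2: C_2 → C_1 maps a triangle to the signed sum of its edges. For instance
  ∂acd = cd − ad + ac,
  ∂bcd = cd − bd + bc.
The resulting 6×4 matrix has rank 3, and its Smith normal form has invariant factors (1,1,1).

Boundary ∂_3: C_3 → C_2 sends each 3-simplex σ to the alternating sum Σ_i (−1)^i (σ with its i-th vertex removed). For instance
  ∂abcd = bcd − acd + abd − abc.
As a 4×1 matrix over Z this has rank 1, with invariant factors (1).

Reading off H_k = ker ∂_k / im ∂_{k+1}:

  H_0: rank C_0 − rank ∂_1 = 4 − 3 = 1, and the invariant factors of ∂_1 are all 1, so H_0 ≅ Z.
  H_1: rank ker ∂_1 − rank ∂_2 = (6 − 3) − 3 = 0, and the invariant factors of ∂_2 are all 1, so H_1 ≅ 0.
  H_2: rank ker ∂_2 − rank ∂_3 = (4 − 3) − 1 = 0, and the invariant factors of ∂_3 are all 1, so H_2 ≅ 0.
  H_3: rank ker ∂_3 − rank ∂_4 = (1 − 1) − 0 = 0, and there is no ∂_4, so H_3 ≅ 0.

As a check, the Euler characteristic is 4 − 6 + 4 − 1 = 1, which agrees with 1 − 0 + 0 − 0 = 1.
(K is a triangulation of the 3-simplex.)

H_0 ≅ Z,  H_1 = 0,  H_2 = 0,  H_3 = 0.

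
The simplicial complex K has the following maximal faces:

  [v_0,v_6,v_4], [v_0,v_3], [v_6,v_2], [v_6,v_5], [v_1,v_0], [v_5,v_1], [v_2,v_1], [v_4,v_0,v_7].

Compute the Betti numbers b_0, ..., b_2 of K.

b_0 = 1, b_1 = 2, b_2 = 0.

Take the total order v_0 < v_1 < v_2 < v_3 < v_4 < v_5 < v_6 < v_7 on the vertex set. Then K (dimension 2) consists of the simplices:

  0-simplices (8): [v_0], [v_1], [v_2], [v_3], [v_4], [v_5], [v_6], [v_7]
  1-simplices (11): [v_0,v_1], [v_0,v_3], [v_0,v_4], [v_0,v_6], [v_0,v_7], [v_1,v_2], [v_1,v_5], [v_2,v_6], [v_4,v_6], [v_4,v_7], [v_5,v_6]
  2-simplices (2): [v_0,v_4,v_6], [v_0,v_4,v_7]

so the chain groups are C_0 ≅ Z^8, C_1 ≅ Z^11, C_2 ≅ Z^2.

The boundary map ∂_1: C_1 → C_0 sends each edge [p,q] (with p < q) to q − p.
As a 8×11 matrix over Z this has rank 7, with invariant factors (1,1,1,1,1,1,1).

Boundary ∂_2: C_2 → C_1 sends each 2-simplex [p,q,r] to [q,r] − [p,r] + [p,q]. For instance
  ∂[v_0,v_4,v_6] = [v_4,v_6] − [v_0,v_6] + [v_0,v_4],
  ∂[v_0,v_4,v_7] = [v_4,v_7] − [v_0,v_7] + [v_0,v_4].
This gives a 11×2 integer matrix of rank 2; reducing to Smith normal form yields diagonal entries (1,1).

Reading off H_k = ker ∂_k / im ∂_{k+1}:

  H_0: rank C_0 − rank ∂_1 = 8 − 7 = 1, and the invariant factors of ∂_1 are all 1, so H_0 = Z.
  H_1: rank ker ∂_1 − rank ∂_2 = (11 − 7) − 2 = 2, and the invariant factors of ∂_2 are all 1, so H_1 = Z^2.
  H_2: rank ker ∂_2 − rank ∂_3 = (2 − 2) − 0 = 0, and there is no ∂_3, so H_2 = 0.

As a check, the Euler characteristic is 8 − 11 + 2 = -1, which agrees with 1 − 2 + 0 = -1.

Hence the Betti numbers are b_0 = 1, b_1 = 2, b_2 = 0.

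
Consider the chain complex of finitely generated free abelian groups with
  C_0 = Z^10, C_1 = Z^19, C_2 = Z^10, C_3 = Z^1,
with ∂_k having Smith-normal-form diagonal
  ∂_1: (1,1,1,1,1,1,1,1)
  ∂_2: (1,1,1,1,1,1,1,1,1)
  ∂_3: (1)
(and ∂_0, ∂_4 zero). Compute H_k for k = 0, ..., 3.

H_0 = Z^2,  H_1 = Z^2,  H_2 = 0,  H_3 = 0.

H_0: b_0 = 10 − 0 − 8 = 2; torsion from ∂_1 factors > 1: none. So H_0 = Z^2.
H_1: b_1 = 19 − 8 − 9 = 2; torsion from ∂_2 factors > 1: none. So H_1 = Z^2.
H_2: b_2 = 10 − 9 − 1 = 0; torsion from ∂_3 factors > 1: none. So H_2 = 0.
H_3: b_3 = 1 − 1 − 0 = 0; torsion from ∂_4 factors > 1: none. So H_3 = 0.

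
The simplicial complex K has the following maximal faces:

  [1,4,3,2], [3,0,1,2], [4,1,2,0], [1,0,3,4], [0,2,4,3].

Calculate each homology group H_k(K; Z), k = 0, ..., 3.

H_0 ≅ Z,  H_1 = 0,  H_2 = 0,  H_3 ≅ Z.

K has 5 vertices, 10 edges, 10 triangles, 5 3-simplices.
rank ∂_0 = 0, rank ∂_1 = 4 ⇒ b_0 = 5 − 0 − 4 = 1; all invariant factors of ∂_1 are 1 so no torsion. So H_0 = Z.
rank ∂_1 = 4, rank ∂_2 = 6 ⇒ b_1 = 10 − 4 − 6 = 0; all invariant factors of ∂_2 are 1 so no torsion. So H_1 = 0.
rank ∂_2 = 6, rank ∂_3 = 4 ⇒ b_2 = 10 − 6 − 4 = 0; all invariant factors of ∂_3 are 1 so no torsion. So H_2 = 0.
rank ∂_3 = 4, rank ∂_4 = 0 ⇒ b_3 = 5 − 4 − 0 = 1. So H_3 = Z.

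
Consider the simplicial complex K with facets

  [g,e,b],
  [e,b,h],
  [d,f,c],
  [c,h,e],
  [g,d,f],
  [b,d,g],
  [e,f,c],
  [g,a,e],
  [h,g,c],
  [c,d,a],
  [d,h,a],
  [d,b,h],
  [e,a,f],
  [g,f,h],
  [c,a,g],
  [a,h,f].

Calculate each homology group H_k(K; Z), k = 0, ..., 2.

Order the vertices as a < b < c < d < e < f < g < h. Listing each simplex with vertices in this order, K has dimension 2 with simplices:

  0-simplices (8): a, b, c, d, e, f, g, h
  1-simplices (24): ac, ad, ae, af, ag, ah, bd, be, bg, bh, cd, ce, cf, cg, ch, df, dg, dh, ef, eg, eh, fg, fh, gh
  2-simplices (16): acd, acg, adh, aef, aeg, afh, bdg, bdh, beg, beh, cdf, cef, ceh, cgh, dfg, fgh

Hence C_0 ≅ Z^8, C_1 ≅ Z^24, C_2 ≅ Z^16.

The boundary map ∂_1: C_1 → C_0 sends each edge [p,q] (with p < q) to q − p. For instance
  ∂be = e − b.
The 8×24 boundary matrix has rank 7 and Smith normal form diag(1,1,1,1,1,1,1).

∂_2: C_2 → C_1 acts by ∂[p,q,r] = [q,r] − [p,r] + [p,q]. For instance
  ∂dfg = fg − dg + df,
  ∂aeg = eg − ag + ae.
The resulting 24×16 matrix has rank 15, and its Smith normal form has invariant factors (1,1,1,1,1,1,1,1,1,1,1,1,1,1,1).

Computing H_k = (kernel of ∂_k) / (image of ∂_{k+1}):

  H_0: rank C_0 − rank ∂_1 = 8 − 7 = 1, and the invariant factors of ∂_1 are all 1, so H_0 = Z.
  H_1: rank ker ∂_1 − rank ∂_2 = (24 − 7) − 15 = 2, and the invariant factors of ∂_2 are all 1, so H_1 = Z^2.
  H_2: rank ker ∂_2 − rank ∂_3 = (16 − 15) − 0 = 1, and there is no ∂_3, so H_2 = Z.

(K is a triangulation of the torus T^2.)

H_0 ≅ Z,  H_1 ≅ Z^2,  H_2 ≅ Z.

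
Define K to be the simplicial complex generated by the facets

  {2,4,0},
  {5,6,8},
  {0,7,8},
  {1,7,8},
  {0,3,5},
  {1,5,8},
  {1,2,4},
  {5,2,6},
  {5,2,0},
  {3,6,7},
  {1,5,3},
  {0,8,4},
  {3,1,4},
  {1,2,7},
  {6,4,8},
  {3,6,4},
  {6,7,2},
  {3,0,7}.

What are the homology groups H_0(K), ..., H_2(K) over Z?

Take the total order 0 < 1 < 2 < 3 < 4 < 5 < 6 < 7 < 8 on the vertex set. Then K (dimension 2) consists of the simplices:

  0-simplices (9): [0], [1], [2], [3], [4], [5], [6], [7], [8]
  1-simplices (27): (27 of them)
  2-simplices (18): [0,2,4], [0,2,5], [0,3,5], [0,3,7], [0,4,8], [0,7,8], [1,2,4], [1,2,7], [1,3,4], [1,3,5], [1,5,8], [1,7,8], [2,5,6], [2,6,7], [3,4,6], [3,6,7], [4,6,8], [5,6,8]

so the chain groups are C_0 ≅ Z^9, C_1 ≅ Z^27, C_2 ≅ Z^18.

Boundary ∂_1: C_1 → C_0 sends each edge [p,q] (with p < q) to q − p.
The resulting 9×27 matrix has rank 8, and its Smith normal form has invariant factors (1,1,1,1,1,1,1,1).

Boundary ∂_2: C_2 → C_1 sends each 2-simplex [p,q,r] to [q,r] − [p,r] + [p,q]. For instance
  ∂[0,3,7] = [3,7] − [0,7] + [0,3],
  ∂[1,5,8] = [5,8] − [1,8] + [1,5].
The resulting 27×18 matrix has rank 17, and its Smith normal form has invariant factors (1,1,1,1,1,1,1,1,1,1,1,1,1,1,1,1,1).

Computing H_k = (kernel of ∂_k) / (image of ∂_{k+1}):

  H_0: rank C_0 − rank ∂_1 = 9 − 8 = 1, and the invariant factors of ∂_1 are all 1, so H_0 = Z.
  H_1: rank ker ∂_1 − rank ∂_2 = (27 − 8) − 17 = 2, and the invariant factors of ∂_2 are all 1, so H_1 = Z^2.
  H_2: rank ker ∂_2 − rank ∂_3 = (18 − 17) − 0 = 1, and there is no ∂_3, so H_2 = Z.

As a check, the Euler characteristic is 9 − 27 + 18 = 0, which agrees with 1 − 2 + 1 = 0.

H_0 = Z,  H_1 = Z^2,  H_2 = Z.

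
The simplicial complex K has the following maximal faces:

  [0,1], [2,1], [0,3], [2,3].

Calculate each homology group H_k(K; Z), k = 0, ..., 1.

Take the total order 0 < 1 < 2 < 3 on the vertex set. Then K (dimension 1) consists of the simplices:

  0-simplices (4): [0], [1], [2], [3]
  1-simplices (4): [0,1], [0,3], [1,2], [2,3]

so the chain groups are C_0 ≅ Z^4, C_1 ≅ Z^4.

Boundary ∂_1: C_1 → C_0 sends each edge [p,q] (with p < q) to q − p.
As a 4×4 matrix over Z this has rank 3, with invariant factors (1,1,1).

From H_k ≅ ker(∂_k) / im(∂_{k+1}) we obtain:

  H_0: rank C_0 − rank ∂_1 = 4 − 3 = 1, and the invariant factors of ∂_1 are all 1, so H_0 ≅ Z.
  H_1: rank ker ∂_1 − rank ∂_2 = (4 − 3) − 0 = 1, and there is no ∂_2, so H_1 ≅ Z.

(K is a triangulation of the circle S^1.)

H_0 ≅ Z,  H_1 ≅ Z.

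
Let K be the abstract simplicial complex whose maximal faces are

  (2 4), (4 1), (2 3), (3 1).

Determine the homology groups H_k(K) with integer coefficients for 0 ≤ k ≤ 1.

H_0 ≅ Z,  H_1 ≅ Z.

Order the vertices as 1 < 2 < 3 < 4. Listing each simplex with vertices in this order, K has dimension 1 with simplices:

  0-simplices (4): [1], [2], [3], [4]
  1-simplices (4): [1,3], [1,4], [2,3], [2,4]

Hence C_0 ≅ Z^4, C_1 ≅ Z^4.

Boundary ∂_1: C_1 → C_0 sends each edge [p,q] (with p < q) to q − p.
As a 4×4 matrix over Z this has rank 3, with invariant factors (1,1,1).

Computing H_k = (kernel of ∂_k) / (image of ∂_{k+1}):

  H_0: rank C_0 − rank ∂_1 = 4 − 3 = 1, and the invariant factors of ∂_1 are all 1, so H_0 ≅ Z.
  H_1: rank ker ∂_1 − rank ∂_2 = (4 − 3) − 0 = 1, and there is no ∂_2, so H_1 ≅ Z.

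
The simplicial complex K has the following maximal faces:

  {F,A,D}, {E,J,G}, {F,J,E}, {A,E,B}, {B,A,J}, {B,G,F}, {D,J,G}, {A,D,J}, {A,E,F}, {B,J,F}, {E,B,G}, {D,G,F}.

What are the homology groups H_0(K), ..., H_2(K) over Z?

K has 7 vertices, 18 edges, 12 triangles.
rank ∂_0 = 0, rank ∂_1 = 6 ⇒ b_0 = 7 − 0 − 6 = 1; all invariant factors of ∂_1 are 1 so no torsion. So H_0 ≅ Z.
rank ∂_1 = 6, rank ∂_2 = 12 ⇒ b_1 = 18 − 6 − 12 = 0; ∂_2 has invariant factor(s) [2] giving torsion. So H_1 ≅ Z_2.
rank ∂_2 = 12, rank ∂_3 = 0 ⇒ b_2 = 12 − 12 − 0 = 0. So H_2 ≅ 0.

H_0 = Z,  H_1 = Z_2,  H_2 = 0.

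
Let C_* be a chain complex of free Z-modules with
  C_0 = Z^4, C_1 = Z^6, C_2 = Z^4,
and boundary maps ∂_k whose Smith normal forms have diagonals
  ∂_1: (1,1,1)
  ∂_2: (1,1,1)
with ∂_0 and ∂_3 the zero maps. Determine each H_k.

H_0: b_0 = 4 − 0 − 3 = 1; torsion from ∂_1 factors > 1: none. So H_0 = Z.
H_1: b_1 = 6 − 3 − 3 = 0; torsion from ∂_2 factors > 1: none. So H_1 = 0.
H_2: b_2 = 4 − 3 − 0 = 1; torsion from ∂_3 factors > 1: none. So H_2 = Z.

H_0 = Z,  H_1 = 0,  H_2 = Z.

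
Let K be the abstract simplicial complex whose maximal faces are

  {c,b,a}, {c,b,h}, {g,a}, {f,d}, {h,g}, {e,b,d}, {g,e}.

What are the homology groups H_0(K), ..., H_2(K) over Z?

H_0 = Z,  H_1 = Z^2,  H_2 = 0.

Order the vertices as a < b < c < d < e < f < g < h. Listing each simplex with vertices in this order, K has dimension 2 with simplices:

  0-simplices (8): a, b, c, d, e, f, g, h
  1-simplices (12): ab, ac, ag, bc, bd, be, bh, ch, de, df, eg, gh
  2-simplices (3): abc, bch, bde

giving chain groups C_0 ≅ Z^8, C_1 ≅ Z^12, C_2 ≅ Z^3.

The boundary map ∂_1: C_1 → C_0 sends each edge [p,q] (with p < q) to q − p.
As a 8×12 matrix over Z this has rank 7, with invariant factors (1,1,1,1,1,1,1).

The boundary map ∂_2: C_2 → C_1 acts by ∂[p,q,r] = [q,r] − [p,r] + [p,q]. For instance
  ∂bde = de − be + bd,
  ∂bch = ch − bh + bc.
The resulting 12×3 matrix has rank 3, and its Smith normal form has invariant factors (1,1,1).

Reading off H_k = ker ∂_k / im ∂_{k+1}:

  H_0: rank C_0 − rank ∂_1 = 8 − 7 = 1, and the invariant factors of ∂_1 are all 1, so H_0 = Z.
  H_1: rank ker ∂_1 − rank ∂_2 = (12 − 7) − 3 = 2, and the invariant factors of ∂_2 are all 1, so H_1 = Z^2.
  H_2: rank ker ∂_2 − rank ∂_3 = (3 − 3) − 0 = 0, and there is no ∂_3, so H_2 = 0.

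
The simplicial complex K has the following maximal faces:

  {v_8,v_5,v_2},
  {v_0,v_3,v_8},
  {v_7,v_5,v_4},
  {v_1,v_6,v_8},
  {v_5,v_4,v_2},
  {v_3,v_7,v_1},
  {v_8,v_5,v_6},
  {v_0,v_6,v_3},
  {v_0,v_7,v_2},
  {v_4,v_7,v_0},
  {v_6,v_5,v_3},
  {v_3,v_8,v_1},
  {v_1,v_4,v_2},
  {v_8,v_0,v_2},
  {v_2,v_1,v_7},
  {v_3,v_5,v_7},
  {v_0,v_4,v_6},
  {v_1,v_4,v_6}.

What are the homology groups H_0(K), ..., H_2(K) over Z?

We work with the vertex ordering v_0 < v_1 < v_2 < v_3 < v_4 < v_5 < v_6 < v_7 < v_8. The simplices of K, each written with vertices in increasing order, are:

  0-simplices (9): [v_0], [v_1], [v_2], [v_3], [v_4], [v_5], [v_6], [v_7], [v_8]
  1-simplices (27): (27 of them)
  2-simplices (18): (18 of them)

so the chain groups are C_0 ≅ Z^9, C_1 ≅ Z^27, C_2 ≅ Z^18.

Boundary ∂_1: C_1 → C_0 is given by ∂[p,q] = [q] − [p]. For instance
  ∂[v_1,v_8] = [v_8] − [v_1].
The 9×27 boundary matrix has rank 8 and Smith normal form diag(1,1,1,1,1,1,1,1).

Boundary ∂_2: C_2 → C_1 sends each 2-simplex [p,q,r] to [q,r] − [p,r] + [p,q]. For instance
  ∂[v_1,v_2,v_7] = [v_2,v_7] − [v_1,v_7] + [v_1,v_2],
  ∂[v_5,v_6,v_8] = [v_6,v_8] − [v_5,v_8] + [v_5,v_6].
The 27×18 boundary matrix has rank 18 and Smith normal form diag(1,1,1,1,1,1,1,1,1,1,1,1,1,1,1,1,1,2).

Reading off H_k = ker ∂_k / im ∂_{k+1}:

  H_0: rank C_0 − rank ∂_1 = 9 − 8 = 1, and the invariant factors of ∂_1 are all 1, so H_0 = Z.
  H_1: rank ker ∂_1 − rank ∂_2 = (27 − 8) − 18 = 1, and ∂_2 has invariant factor 2 > 1, so H_1 = Z ⊕ Z/2.
  H_2: rank ker ∂_2 − rank ∂_3 = (18 − 18) − 0 = 0, and there is no ∂_3, so H_2 = 0.

H_0 = Z,  H_1 = Z ⊕ Z/2,  H_2 = 0.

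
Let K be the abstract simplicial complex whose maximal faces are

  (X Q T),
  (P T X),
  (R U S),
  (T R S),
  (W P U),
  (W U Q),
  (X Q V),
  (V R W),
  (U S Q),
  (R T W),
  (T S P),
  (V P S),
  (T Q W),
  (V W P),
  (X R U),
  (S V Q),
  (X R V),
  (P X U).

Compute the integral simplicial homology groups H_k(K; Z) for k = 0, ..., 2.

Take the total order P < Q < R < S < T < U < V < W < X on the vertex set. Then K (dimension 2) consists of the simplices:

  0-simplices (9): P, Q, R, S, T, U, V, W, X
  1-simplices (27): PS, PT, PU, PV, PW, PX, QS, QT, QU, QV, QW, QX, RS, RT, RU, RV, RW, RX, ST, SU, SV, TW, TX, UW, UX, VW, VX
  2-simplices (18): PST, PSV, PTX, PUW, PUX, PVW, QSU, QSV, QTW, QTX, QUW, QVX, RST, RSU, RTW, RUX, RVW, RVX

giving chain groups C_0 ≅ Z^9, C_1 ≅ Z^27, C_2 ≅ Z^18.

Boundary ∂_1: C_1 → C_0 sends each edge [p,q] (with p < q) to q − p.
The resulting 9×27 matrix has rank 8, and its Smith normal form has invariant factors (1,1,1,1,1,1,1,1).

Boundary ∂_2: C_2 → C_1 sends each 2-simplex [p,q,r] to [q,r] − [p,r] + [p,q]. For instance
  ∂RTW = TW − RW + RT,
  ∂QUW = UW − QW + QU.
The 27×18 boundary matrix has rank 17 and Smith normal form diag(1,1,1,1,1,1,1,1,1,1,1,1,1,1,1,1,1).

Now H_k = ker ∂_k / im ∂_{k+1}, so:

  H_0: rank C_0 − rank ∂_1 = 9 − 8 = 1, and the invariant factors of ∂_1 are all 1, so H_0 ≅ Z.
  H_1: rank ker ∂_1 − rank ∂_2 = (27 − 8) − 17 = 2, and the invariant factors of ∂_2 are all 1, so H_1 ≅ Z^2.
  H_2: rank ker ∂_2 − rank ∂_3 = (18 − 17) − 0 = 1, and there is no ∂_3, so H_2 ≅ Z.

(K is a triangulation of the torus T^2.)

H_0 = Z,  H_1 = Z^2,  H_2 = Z.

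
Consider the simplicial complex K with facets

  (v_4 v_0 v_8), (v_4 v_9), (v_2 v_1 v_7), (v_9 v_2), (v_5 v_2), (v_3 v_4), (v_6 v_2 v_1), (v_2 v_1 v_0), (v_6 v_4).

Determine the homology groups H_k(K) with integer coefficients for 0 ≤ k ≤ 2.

We work with the vertex ordering v_0 < v_1 < v_2 < v_3 < v_4 < v_5 < v_6 < v_7 < v_8 < v_9. The simplices of K, each written with vertices in increasing order, are:

  0-simplices (10): [v_0], [v_1], [v_2], [v_3], [v_4], [v_5], [v_6], [v_7], [v_8], [v_9]
  1-simplices (15): (15 of them)
  2-simplices (4): [v_0,v_1,v_2], [v_0,v_4,v_8], [v_1,v_2,v_6], [v_1,v_2,v_7]

so the chain groups are C_0 ≅ Z^10, C_1 ≅ Z^15, C_2 ≅ Z^4.

Boundary ∂_1: C_1 → C_0 sends each edge [p,q] (with p < q) to q − p.
As a 10×15 matrix over Z this has rank 9, with invariant factors (1,1,1,1,1,1,1,1,1).

Boundary ∂_2: C_2 → C_1 maps a triangle to the signed sum of its edges. For instance
  ∂[v_1,v_2,v_7] = [v_2,v_7] − [v_1,v_7] + [v_1,v_2],
  ∂[v_1,v_2,v_6] = [v_2,v_6] − [v_1,v_6] + [v_1,v_2].
The 15×4 boundary matrix has rank 4 and Smith normal form diag(1,1,1,1).

Computing H_k = (kernel of ∂_k) / (image of ∂_{k+1}):

  H_0: rank C_0 − rank ∂_1 = 10 − 9 = 1, and the invariant factors of ∂_1 are all 1, so H_0 ≅ Z.
  H_1: rank ker ∂_1 − rank ∂_2 = (15 − 9) − 4 = 2, and the invariant factors of ∂_2 are all 1, so H_1 ≅ Z^2.
  H_2: rank ker ∂_2 − rank ∂_3 = (4 − 4) − 0 = 0, and there is no ∂_3, so H_2 ≅ 0.

As a check, the Euler characteristic is 10 − 15 + 4 = -1, which agrees with 1 − 2 + 0 = -1.

H_0 = Z,  H_1 = Z^2,  H_2 = 0.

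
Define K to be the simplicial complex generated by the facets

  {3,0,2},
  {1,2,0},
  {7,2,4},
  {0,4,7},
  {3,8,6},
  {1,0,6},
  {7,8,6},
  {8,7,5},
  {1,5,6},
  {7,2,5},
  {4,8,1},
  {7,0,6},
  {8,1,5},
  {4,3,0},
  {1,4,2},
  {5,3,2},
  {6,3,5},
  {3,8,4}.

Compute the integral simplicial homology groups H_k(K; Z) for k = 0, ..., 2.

Take the total order 0 < 1 < 2 < 3 < 4 < 5 < 6 < 7 < 8 on the vertex set. Then K (dimension 2) consists of the simplices:

  0-simplices (9): [0], [1], [2], [3], [4], [5], [6], [7], [8]
  1-simplices (27): (27 of them)
  2-simplices (18): [0,1,2], [0,1,6], [0,2,3], [0,3,4], [0,4,7], [0,6,7], [1,2,4], [1,4,8], [1,5,6], [1,5,8], [2,3,5], [2,4,7], [2,5,7], [3,4,8], [3,5,6], [3,6,8], [5,7,8], [6,7,8]

giving chain groups C_0 ≅ Z^9, C_1 ≅ Z^27, C_2 ≅ Z^18.

The boundary map ∂_1: C_1 → C_0 is given by ∂[p,q] = [q] − [p]. For instance
  ∂[0,7] = [7] − [0].
The 9×27 boundary matrix has rank 8 and Smith normal form diag(1,1,1,1,1,1,1,1).

∂_2: C_2 → C_1 sends each 2-simplex [p,q,r] to [q,r] − [p,r] + [p,q]. For instance
  ∂[0,2,3] = [2,3] − [0,3] + [0,2],
  ∂[0,6,7] = [6,7] − [0,7] + [0,6].
As a 27×18 matrix over Z this has rank 18, with invariant factors (1,1,1,1,1,1,1,1,1,1,1,1,1,1,1,1,1,2).

Now H_k = ker ∂_k / im ∂_{k+1}, so:

  H_0: rank C_0 − rank ∂_1 = 9 − 8 = 1, and the invariant factors of ∂_1 are all 1, so H_0 = Z.
  H_1: rank ker ∂_1 − rank ∂_2 = (27 − 8) − 18 = 1, and ∂_2 has invariant factor 2 > 1, so H_1 = Z ⊕ Z/2Z.
  H_2: rank ker ∂_2 − rank ∂_3 = (18 − 18) − 0 = 0, and there is no ∂_3, so H_2 = 0.

(K is a triangulation of the Klein bottle.)

H_0 ≅ Z,  H_1 ≅ Z ⊕ Z/2Z,  H_2 = 0.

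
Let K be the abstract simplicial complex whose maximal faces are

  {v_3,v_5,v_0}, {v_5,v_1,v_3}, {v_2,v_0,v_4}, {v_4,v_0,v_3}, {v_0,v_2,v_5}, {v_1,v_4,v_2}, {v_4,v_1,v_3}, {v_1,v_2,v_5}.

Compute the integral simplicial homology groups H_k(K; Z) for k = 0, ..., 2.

H_0 = Z,  H_1 = 0,  H_2 = Z.

K has 6 vertices, 12 edges, 8 triangles.
rank ∂_0 = 0, rank ∂_1 = 5 ⇒ b_0 = 6 − 0 − 5 = 1; all invariant factors of ∂_1 are 1 so no torsion. So H_0 ≅ Z.
rank ∂_1 = 5, rank ∂_2 = 7 ⇒ b_1 = 12 − 5 − 7 = 0; all invariant factors of ∂_2 are 1 so no torsion. So H_1 ≅ 0.
rank ∂_2 = 7, rank ∂_3 = 0 ⇒ b_2 = 8 − 7 − 0 = 1. So H_2 ≅ Z.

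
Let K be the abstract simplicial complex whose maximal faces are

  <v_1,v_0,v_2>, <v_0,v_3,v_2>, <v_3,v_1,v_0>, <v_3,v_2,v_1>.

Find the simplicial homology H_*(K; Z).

Take the total order v_0 < v_1 < v_2 < v_3 on the vertex set. Then K (dimension 2) consists of the simplices:

  0-simplices (4): [v_0], [v_1], [v_2], [v_3]
  1-simplices (6): [v_0,v_1], [v_0,v_2], [v_0,v_3], [v_1,v_2], [v_1,v_3], [v_2,v_3]
  2-simplices (4): [v_0,v_1,v_2], [v_0,v_1,v_3], [v_0,v_2,v_3], [v_1,v_2,v_3]

so the chain groups are C_0 ≅ Z^4, C_1 ≅ Z^6, C_2 ≅ Z^4.

∂_1: C_1 → C_0 is given by ∂[p,q] = [q] − [p].
The resulting 4×6 matrix has rank 3, and its Smith normal form has invariant factors (1,1,1).

Boundary ∂_2: C_2 → C_1 acts by ∂[p,q,r] = [q,r] − [p,r] + [p,q]. For instance
  ∂[v_0,v_1,v_2] = [v_1,v_2] − [v_0,v_2] + [v_0,v_1],
  ∂[v_0,v_1,v_3] = [v_1,v_3] − [v_0,v_3] + [v_0,v_1].
This gives a 6×4 integer matrix of rank 3; reducing to Smith normal form yields diagonal entries (1,1,1).

Now H_k = ker ∂_k / im ∂_{k+1}, so:

  H_0: rank C_0 − rank ∂_1 = 4 − 3 = 1, and the invariant factors of ∂_1 are all 1, so H_0 = Z.
  H_1: rank ker ∂_1 − rank ∂_2 = (6 − 3) − 3 = 0, and the invariant factors of ∂_2 are all 1, so H_1 = 0.
  H_2: rank ker ∂_2 − rank ∂_3 = (4 − 3) − 0 = 1, and there is no ∂_3, so H_2 = Z.

As a check, the Euler characteristic is 4 − 6 + 4 = 2, which agrees with 1 − 0 + 1 = 2.

H_0 ≅ Z,  H_1 = 0,  H_2 ≅ Z.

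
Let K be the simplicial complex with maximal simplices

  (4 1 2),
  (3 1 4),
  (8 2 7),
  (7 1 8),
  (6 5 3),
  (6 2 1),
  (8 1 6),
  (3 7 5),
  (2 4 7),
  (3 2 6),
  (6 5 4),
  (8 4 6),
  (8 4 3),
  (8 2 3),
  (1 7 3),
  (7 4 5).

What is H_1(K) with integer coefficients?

H_1 ≅ Z^2.

Fix the vertex order 1 < 2 < 3 < 4 < 5 < 6 < 7 < 8 and write every simplex with vertices in increasing order. Then dim K = 2 and the simplices of K are:

  0-simplices (8): [1], [2], [3], [4], [5], [6], [7], [8]
  1-simplices (24): (24 of them)
  2-simplices (16): [1,2,4], [1,2,6], [1,3,4], [1,3,7], [1,6,8], [1,7,8], [2,3,6], [2,3,8], [2,4,7], [2,7,8], [3,4,8], [3,5,6], [3,5,7], [4,5,6], [4,5,7], [4,6,8]

giving chain groups C_0 ≅ Z^8, C_1 ≅ Z^24, C_2 ≅ Z^16.

∂_1: C_1 → C_0 is given by ∂[p,q] = [q] − [p].
The resulting 8×24 matrix has rank 7, and its Smith normal form has invariant factors (1,1,1,1,1,1,1).

The boundary map ∂_2: C_2 → C_1 acts by ∂[p,q,r] = [q,r] − [p,r] + [p,q]. For instance
  ∂[1,2,4] = [2,4] − [1,4] + [1,2],
  ∂[1,7,8] = [7,8] − [1,8] + [1,7].
This gives a 24×16 integer matrix of rank 15; reducing to Smith normal form yields diagonal entries (1,1,1,1,1,1,1,1,1,1,1,1,1,1,1).

Computing H_k = (kernel of ∂_k) / (image of ∂_{k+1}):

  H_1: rank ker ∂_1 − rank ∂_2 = (24 − 7) − 15 = 2, and the invariant factors of ∂_2 are all 1, so H_1 ≅ Z^2.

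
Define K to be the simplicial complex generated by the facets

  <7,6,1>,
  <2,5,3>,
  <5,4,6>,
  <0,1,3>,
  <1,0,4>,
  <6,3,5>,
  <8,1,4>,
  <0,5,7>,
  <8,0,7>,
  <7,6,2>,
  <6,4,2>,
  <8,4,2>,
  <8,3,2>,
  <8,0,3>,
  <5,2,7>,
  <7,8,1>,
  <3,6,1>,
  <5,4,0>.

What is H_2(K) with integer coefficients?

H_2 ≅ 0.

K has 9 vertices, 27 edges, 18 triangles.
rank ∂_2 = 18, rank ∂_3 = 0 ⇒ b_2 = 18 − 18 − 0 = 0. So H_2 = 0.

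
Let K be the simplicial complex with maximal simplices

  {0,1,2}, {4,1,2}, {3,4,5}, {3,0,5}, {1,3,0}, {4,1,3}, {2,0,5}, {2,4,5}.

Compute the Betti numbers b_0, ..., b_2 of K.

Fix the vertex order 0 < 1 < 2 < 3 < 4 < 5 and write every simplex with vertices in increasing order. Then dim K = 2 and the simplices of K are:

  0-simplices (6): [0], [1], [2], [3], [4], [5]
  1-simplices (12): [0,1], [0,2], [0,3], [0,5], [1,2], [1,3], [1,4], [2,4], [2,5], [3,4], [3,5], [4,5]
  2-simplices (8): [0,1,2], [0,1,3], [0,2,5], [0,3,5], [1,2,4], [1,3,4], [2,4,5], [3,4,5]

so the chain groups are C_0 ≅ Z^6, C_1 ≅ Z^12, C_2 ≅ Z^8.

∂_1: C_1 → C_0 maps an edge to its endpoints' difference, ∂[p,q] = q − p. For instance
  ∂[2,5] = [5] − [2].
As a 6×12 matrix over Z this has rank 5, with invariant factors (1,1,1,1,1).

The boundary map ∂_2: C_2 → C_1 sends each 2-simplex [p,q,r] to [q,r] − [p,r] + [p,q]. For instance
  ∂[1,2,4] = [2,4] − [1,4] + [1,2],
  ∂[0,2,5] = [2,5] − [0,5] + [0,2].
As a 12×8 matrix over Z this has rank 7, with invariant factors (1,1,1,1,1,1,1).

From H_k ≅ ker(∂_k) / im(∂_{k+1}) we obtain:

  H_0: rank C_0 − rank ∂_1 = 6 − 5 = 1, and the invariant factors of ∂_1 are all 1, so H_0 = Z.
  H_1: rank ker ∂_1 − rank ∂_2 = (12 − 5) − 7 = 0, and the invariant factors of ∂_2 are all 1, so H_1 = 0.
  H_2: rank ker ∂_2 − rank ∂_3 = (8 − 7) − 0 = 1, and there is no ∂_3, so H_2 = Z.

(K is a triangulation of the 2-sphere S^2.)

Hence the Betti numbers are b_0 = 1, b_1 = 0, b_2 = 1.

b_0 = 1, b_1 = 0, b_2 = 1.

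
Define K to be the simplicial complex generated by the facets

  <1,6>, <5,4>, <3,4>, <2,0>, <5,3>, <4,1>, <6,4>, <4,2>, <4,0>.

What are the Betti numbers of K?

We work with the vertex ordering 0 < 1 < 2 < 3 < 4 < 5 < 6. The simplices of K, each written with vertices in increasing order, are:

  0-simplices (7): [0], [1], [2], [3], [4], [5], [6]
  1-simplices (9): [0,2], [0,4], [1,4], [1,6], [2,4], [3,4], [3,5], [4,5], [4,6]

so the chain groups are C_0 ≅ Z^7, C_1 ≅ Z^9.

∂_1: C_1 → C_0 maps an edge to its endpoints' difference, ∂[p,q] = q − p.
This gives a 7×9 integer matrix of rank 6; reducing to Smith normal form yields diagonal entries (1,1,1,1,1,1).

Reading off H_k = ker ∂_k / im ∂_{k+1}:

  H_0: rank C_0 − rank ∂_1 = 7 − 6 = 1, and the invariant factors of ∂_1 are all 1, so H_0 ≅ Z.
  H_1: rank ker ∂_1 − rank ∂_2 = (9 − 6) − 0 = 3, and there is no ∂_2, so H_1 ≅ Z^3.

Hence the Betti numbers are b_0 = 1, b_1 = 3.

b_0 = 1, b_1 = 3.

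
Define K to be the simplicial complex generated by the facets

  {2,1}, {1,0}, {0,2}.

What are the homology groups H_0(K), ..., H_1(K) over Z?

Take the total order 0 < 1 < 2 on the vertex set. Then K (dimension 1) consists of the simplices:

  0-simplices (3): [0], [1], [2]
  1-simplices (3): [0,1], [0,2], [1,2]

giving chain groups C_0 ≅ Z^3, C_1 ≅ Z^3.

Boundary ∂_1: C_1 → C_0 maps an edge to its endpoints' difference, ∂[p,q] = q − p. For instance
  ∂[0,1] = [1] − [0].
The resulting 3×3 matrix has rank 2, and its Smith normal form has invariant factors (1,1).

From H_k ≅ ker(∂_k) / im(∂_{k+1}) we obtain:

  H_0: rank C_0 − rank ∂_1 = 3 − 2 = 1, and the invariant factors of ∂_1 are all 1, so H_0 ≅ Z.
  H_1: rank ker ∂_1 − rank ∂_2 = (3 − 2) − 0 = 1, and there is no ∂_2, so H_1 ≅ Z.

As a check, the Euler characteristic is 3 − 3 = 0, which agrees with 1 − 1 = 0.

H_0 = Z,  H_1 = Z.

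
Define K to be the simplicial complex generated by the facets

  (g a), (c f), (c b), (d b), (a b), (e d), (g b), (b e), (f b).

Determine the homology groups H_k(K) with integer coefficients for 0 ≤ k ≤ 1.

H_0 ≅ Z,  H_1 ≅ Z^3.

K has 7 vertices, 9 edges.
rank ∂_0 = 0, rank ∂_1 = 6 ⇒ b_0 = 7 − 0 − 6 = 1; all invariant factors of ∂_1 are 1 so no torsion. So H_0 = Z.
rank ∂_1 = 6, rank ∂_2 = 0 ⇒ b_1 = 9 − 6 − 0 = 3. So H_1 = Z^3.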